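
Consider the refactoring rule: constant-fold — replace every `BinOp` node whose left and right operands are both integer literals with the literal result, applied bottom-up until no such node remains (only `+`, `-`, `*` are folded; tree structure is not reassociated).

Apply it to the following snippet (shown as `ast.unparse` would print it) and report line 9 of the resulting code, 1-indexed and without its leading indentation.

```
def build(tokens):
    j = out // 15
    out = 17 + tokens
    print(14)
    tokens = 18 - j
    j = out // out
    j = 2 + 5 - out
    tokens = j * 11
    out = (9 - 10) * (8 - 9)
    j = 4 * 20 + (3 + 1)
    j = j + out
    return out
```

Transformed code:
def build(tokens):
    j = out // 15
    out = 17 + tokens
    print(14)
    tokens = 18 - j
    j = out // out
    j = 7 - out
    tokens = j * 11
    out = 1
    j = 84
    j = j + out
    return out

out = 1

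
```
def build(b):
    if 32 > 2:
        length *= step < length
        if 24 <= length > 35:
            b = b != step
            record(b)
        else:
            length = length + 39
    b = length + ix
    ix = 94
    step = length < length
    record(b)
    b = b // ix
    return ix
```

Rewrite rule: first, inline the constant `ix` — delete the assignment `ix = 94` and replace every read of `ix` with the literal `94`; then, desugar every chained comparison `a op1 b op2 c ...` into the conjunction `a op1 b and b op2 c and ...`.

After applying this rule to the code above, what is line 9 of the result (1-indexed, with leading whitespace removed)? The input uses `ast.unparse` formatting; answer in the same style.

Transformed code:
def build(b):
    if 32 > 2:
        length *= step < length
        if 24 <= length and length > 35:
            b = b != step
            record(b)
        else:
            length = length + 39
    b = length + 94
    step = length < length
    record(b)
    b = b // 94
    return 94

b = length + 94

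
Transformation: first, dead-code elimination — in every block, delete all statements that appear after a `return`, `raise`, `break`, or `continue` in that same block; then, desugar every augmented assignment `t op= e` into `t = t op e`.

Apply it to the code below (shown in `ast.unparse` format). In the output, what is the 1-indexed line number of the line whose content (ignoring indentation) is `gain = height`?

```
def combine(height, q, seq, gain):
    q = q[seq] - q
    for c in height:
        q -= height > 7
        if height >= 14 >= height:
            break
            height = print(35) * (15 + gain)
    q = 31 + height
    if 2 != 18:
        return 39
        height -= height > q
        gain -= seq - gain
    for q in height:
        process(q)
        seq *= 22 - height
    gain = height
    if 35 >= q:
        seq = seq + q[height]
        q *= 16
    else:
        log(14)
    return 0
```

13

Transformed code:
def combine(height, q, seq, gain):
    q = q[seq] - q
    for c in height:
        q = q - (height > 7)
        if height >= 14 >= height:
            break
    q = 31 + height
    if 2 != 18:
        return 39
    for q in height:
        process(q)
        seq = seq * (22 - height)
    gain = height
    if 35 >= q:
        seq = seq + q[height]
        q = q * 16
    else:
        log(14)
    return 0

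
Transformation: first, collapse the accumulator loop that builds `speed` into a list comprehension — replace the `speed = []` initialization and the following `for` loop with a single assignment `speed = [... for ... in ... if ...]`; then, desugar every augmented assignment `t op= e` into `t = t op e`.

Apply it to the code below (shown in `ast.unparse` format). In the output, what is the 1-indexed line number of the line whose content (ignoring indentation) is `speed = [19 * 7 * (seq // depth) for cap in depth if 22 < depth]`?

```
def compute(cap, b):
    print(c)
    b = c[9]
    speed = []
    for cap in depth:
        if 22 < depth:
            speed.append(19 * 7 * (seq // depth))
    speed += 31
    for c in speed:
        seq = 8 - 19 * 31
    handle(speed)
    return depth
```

Transformed code:
def compute(cap, b):
    print(c)
    b = c[9]
    speed = [19 * 7 * (seq // depth) for cap in depth if 22 < depth]
    speed = speed + 31
    for c in speed:
        seq = 8 - 19 * 31
    handle(speed)
    return depth

4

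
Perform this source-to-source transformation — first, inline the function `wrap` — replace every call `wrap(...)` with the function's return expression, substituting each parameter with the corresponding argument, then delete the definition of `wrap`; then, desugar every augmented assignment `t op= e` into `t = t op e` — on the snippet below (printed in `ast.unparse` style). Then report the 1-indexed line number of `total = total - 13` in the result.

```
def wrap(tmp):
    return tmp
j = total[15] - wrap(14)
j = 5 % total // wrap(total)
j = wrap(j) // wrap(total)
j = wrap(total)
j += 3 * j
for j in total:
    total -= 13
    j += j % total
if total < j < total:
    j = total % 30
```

7

Transformed code:
j = total[15] - 14
j = 5 % total // total
j = j // total
j = total
j = j + 3 * j
for j in total:
    total = total - 13
    j = j + j % total
if total < j < total:
    j = total % 30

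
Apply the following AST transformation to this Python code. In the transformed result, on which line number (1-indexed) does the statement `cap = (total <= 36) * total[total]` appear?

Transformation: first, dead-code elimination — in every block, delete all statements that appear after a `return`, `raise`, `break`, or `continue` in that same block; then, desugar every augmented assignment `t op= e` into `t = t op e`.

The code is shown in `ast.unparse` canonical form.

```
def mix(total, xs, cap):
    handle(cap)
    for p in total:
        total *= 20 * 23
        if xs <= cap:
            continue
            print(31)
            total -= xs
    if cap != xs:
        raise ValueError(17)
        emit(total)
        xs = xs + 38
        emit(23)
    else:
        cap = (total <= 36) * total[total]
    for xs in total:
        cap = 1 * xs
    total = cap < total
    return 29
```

10

Transformed code:
def mix(total, xs, cap):
    handle(cap)
    for p in total:
        total = total * (20 * 23)
        if xs <= cap:
            continue
    if cap != xs:
        raise ValueError(17)
    else:
        cap = (total <= 36) * total[total]
    for xs in total:
        cap = 1 * xs
    total = cap < total
    return 29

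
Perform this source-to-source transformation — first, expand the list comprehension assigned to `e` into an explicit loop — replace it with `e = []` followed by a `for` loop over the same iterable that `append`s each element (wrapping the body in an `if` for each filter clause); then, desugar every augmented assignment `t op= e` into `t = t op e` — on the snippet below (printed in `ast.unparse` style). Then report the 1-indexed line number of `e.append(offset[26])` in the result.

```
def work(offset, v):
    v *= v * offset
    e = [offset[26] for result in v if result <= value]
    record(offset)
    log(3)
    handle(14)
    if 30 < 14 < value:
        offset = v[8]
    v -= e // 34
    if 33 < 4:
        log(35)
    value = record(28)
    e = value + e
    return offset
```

Transformed code:
def work(offset, v):
    v = v * (v * offset)
    e = []
    for result in v:
        if result <= value:
            e.append(offset[26])
    record(offset)
    log(3)
    handle(14)
    if 30 < 14 < value:
        offset = v[8]
    v = v - e // 34
    if 33 < 4:
        log(35)
    value = record(28)
    e = value + e
    return offset

6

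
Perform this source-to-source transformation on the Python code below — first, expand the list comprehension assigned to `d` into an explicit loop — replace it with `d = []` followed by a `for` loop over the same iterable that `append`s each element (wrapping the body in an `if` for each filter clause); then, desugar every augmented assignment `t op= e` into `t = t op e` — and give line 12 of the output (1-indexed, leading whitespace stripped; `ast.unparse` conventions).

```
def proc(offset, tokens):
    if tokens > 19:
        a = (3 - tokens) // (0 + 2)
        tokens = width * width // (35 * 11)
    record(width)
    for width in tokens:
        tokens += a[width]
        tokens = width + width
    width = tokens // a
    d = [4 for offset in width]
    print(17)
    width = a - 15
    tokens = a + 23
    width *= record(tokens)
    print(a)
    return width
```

Transformed code:
def proc(offset, tokens):
    if tokens > 19:
        a = (3 - tokens) // (0 + 2)
        tokens = width * width // (35 * 11)
    record(width)
    for width in tokens:
        tokens = tokens + a[width]
        tokens = width + width
    width = tokens // a
    d = []
    for offset in width:
        d.append(4)
    print(17)
    width = a - 15
    tokens = a + 23
    width = width * record(tokens)
    print(a)
    return width

d.append(4)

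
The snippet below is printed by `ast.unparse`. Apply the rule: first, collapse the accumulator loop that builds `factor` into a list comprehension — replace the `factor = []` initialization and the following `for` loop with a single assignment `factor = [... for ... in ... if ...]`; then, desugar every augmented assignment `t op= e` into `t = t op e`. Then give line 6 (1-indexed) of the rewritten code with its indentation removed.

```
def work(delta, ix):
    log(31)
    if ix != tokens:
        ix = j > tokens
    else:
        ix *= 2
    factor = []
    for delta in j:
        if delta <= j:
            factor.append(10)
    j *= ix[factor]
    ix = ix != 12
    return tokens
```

Transformed code:
def work(delta, ix):
    log(31)
    if ix != tokens:
        ix = j > tokens
    else:
        ix = ix * 2
    factor = [10 for delta in j if delta <= j]
    j = j * ix[factor]
    ix = ix != 12
    return tokens

ix = ix * 2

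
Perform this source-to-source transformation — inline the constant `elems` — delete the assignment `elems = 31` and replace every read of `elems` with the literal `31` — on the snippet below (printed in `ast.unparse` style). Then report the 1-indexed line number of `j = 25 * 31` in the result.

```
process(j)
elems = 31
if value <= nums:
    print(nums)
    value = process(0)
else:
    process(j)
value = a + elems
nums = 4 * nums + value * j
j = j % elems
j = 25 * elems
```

10

Transformed code:
process(j)
if value <= nums:
    print(nums)
    value = process(0)
else:
    process(j)
value = a + 31
nums = 4 * nums + value * j
j = j % 31
j = 25 * 31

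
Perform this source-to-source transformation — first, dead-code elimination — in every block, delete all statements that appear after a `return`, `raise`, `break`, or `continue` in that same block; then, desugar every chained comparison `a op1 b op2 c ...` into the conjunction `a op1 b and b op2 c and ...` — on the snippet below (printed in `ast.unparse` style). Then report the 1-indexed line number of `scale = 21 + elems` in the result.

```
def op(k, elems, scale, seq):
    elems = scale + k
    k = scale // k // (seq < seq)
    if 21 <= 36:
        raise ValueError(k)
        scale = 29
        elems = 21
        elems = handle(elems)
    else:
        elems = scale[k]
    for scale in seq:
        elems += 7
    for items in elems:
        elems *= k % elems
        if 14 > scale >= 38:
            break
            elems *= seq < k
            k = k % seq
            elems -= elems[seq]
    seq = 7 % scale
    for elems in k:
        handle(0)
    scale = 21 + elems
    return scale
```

Transformed code:
def op(k, elems, scale, seq):
    elems = scale + k
    k = scale // k // (seq < seq)
    if 21 <= 36:
        raise ValueError(k)
    else:
        elems = scale[k]
    for scale in seq:
        elems += 7
    for items in elems:
        elems *= k % elems
        if 14 > scale and scale >= 38:
            break
    seq = 7 % scale
    for elems in k:
        handle(0)
    scale = 21 + elems
    return scale

17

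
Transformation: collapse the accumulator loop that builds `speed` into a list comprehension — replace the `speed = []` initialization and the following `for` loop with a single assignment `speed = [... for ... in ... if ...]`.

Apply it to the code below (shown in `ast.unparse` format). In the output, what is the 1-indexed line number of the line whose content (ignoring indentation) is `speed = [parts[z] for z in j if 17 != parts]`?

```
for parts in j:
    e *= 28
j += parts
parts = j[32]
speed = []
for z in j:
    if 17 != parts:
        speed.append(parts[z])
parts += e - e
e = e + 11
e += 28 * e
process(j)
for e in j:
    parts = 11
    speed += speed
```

5

Transformed code:
for parts in j:
    e *= 28
j += parts
parts = j[32]
speed = [parts[z] for z in j if 17 != parts]
parts += e - e
e = e + 11
e += 28 * e
process(j)
for e in j:
    parts = 11
    speed += speed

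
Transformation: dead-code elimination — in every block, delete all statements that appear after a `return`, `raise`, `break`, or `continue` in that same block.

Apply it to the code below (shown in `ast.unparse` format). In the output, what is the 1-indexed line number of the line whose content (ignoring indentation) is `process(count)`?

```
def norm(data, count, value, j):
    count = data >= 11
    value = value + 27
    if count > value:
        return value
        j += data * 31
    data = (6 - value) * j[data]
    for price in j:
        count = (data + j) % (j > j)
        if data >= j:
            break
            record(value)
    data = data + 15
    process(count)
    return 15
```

12

Transformed code:
def norm(data, count, value, j):
    count = data >= 11
    value = value + 27
    if count > value:
        return value
    data = (6 - value) * j[data]
    for price in j:
        count = (data + j) % (j > j)
        if data >= j:
            break
    data = data + 15
    process(count)
    return 15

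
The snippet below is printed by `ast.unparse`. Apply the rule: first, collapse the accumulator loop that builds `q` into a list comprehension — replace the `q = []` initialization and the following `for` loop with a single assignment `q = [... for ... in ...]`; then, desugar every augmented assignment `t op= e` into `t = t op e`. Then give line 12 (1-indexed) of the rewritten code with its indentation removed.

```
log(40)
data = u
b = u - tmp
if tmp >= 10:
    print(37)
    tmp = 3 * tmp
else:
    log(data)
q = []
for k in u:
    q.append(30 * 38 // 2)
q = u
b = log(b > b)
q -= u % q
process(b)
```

Transformed code:
log(40)
data = u
b = u - tmp
if tmp >= 10:
    print(37)
    tmp = 3 * tmp
else:
    log(data)
q = [30 * 38 // 2 for k in u]
q = u
b = log(b > b)
q = q - u % q
process(b)

q = q - u % q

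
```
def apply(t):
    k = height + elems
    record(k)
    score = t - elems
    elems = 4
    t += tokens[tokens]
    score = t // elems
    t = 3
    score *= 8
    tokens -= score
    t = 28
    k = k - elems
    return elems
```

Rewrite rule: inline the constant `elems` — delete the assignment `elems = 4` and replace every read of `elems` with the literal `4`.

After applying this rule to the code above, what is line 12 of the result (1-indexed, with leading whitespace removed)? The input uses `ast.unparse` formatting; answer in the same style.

Transformed code:
def apply(t):
    k = height + 4
    record(k)
    score = t - 4
    t += tokens[tokens]
    score = t // 4
    t = 3
    score *= 8
    tokens -= score
    t = 28
    k = k - 4
    return 4

return 4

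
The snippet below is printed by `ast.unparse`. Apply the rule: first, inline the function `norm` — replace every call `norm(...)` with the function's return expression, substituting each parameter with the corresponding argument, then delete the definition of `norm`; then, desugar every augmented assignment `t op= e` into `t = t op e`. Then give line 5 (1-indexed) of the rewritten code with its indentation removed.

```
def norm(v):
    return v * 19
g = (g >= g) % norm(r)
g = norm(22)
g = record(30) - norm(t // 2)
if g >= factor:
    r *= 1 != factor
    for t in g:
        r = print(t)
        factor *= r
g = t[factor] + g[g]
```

Transformed code:
g = (g >= g) % (r * 19)
g = 22 * 19
g = record(30) - t // 2 * 19
if g >= factor:
    r = r * (1 != factor)
    for t in g:
        r = print(t)
        factor = factor * r
g = t[factor] + g[g]

r = r * (1 != factor)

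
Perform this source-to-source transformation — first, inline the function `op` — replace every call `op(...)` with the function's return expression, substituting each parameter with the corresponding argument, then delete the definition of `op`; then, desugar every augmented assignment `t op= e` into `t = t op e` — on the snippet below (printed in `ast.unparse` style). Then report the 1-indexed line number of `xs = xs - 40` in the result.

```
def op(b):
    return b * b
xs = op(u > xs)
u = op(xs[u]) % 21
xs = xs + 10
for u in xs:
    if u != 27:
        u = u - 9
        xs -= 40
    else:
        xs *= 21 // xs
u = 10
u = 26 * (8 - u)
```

7

Transformed code:
xs = (u > xs) * (u > xs)
u = xs[u] * xs[u] % 21
xs = xs + 10
for u in xs:
    if u != 27:
        u = u - 9
        xs = xs - 40
    else:
        xs = xs * (21 // xs)
u = 10
u = 26 * (8 - u)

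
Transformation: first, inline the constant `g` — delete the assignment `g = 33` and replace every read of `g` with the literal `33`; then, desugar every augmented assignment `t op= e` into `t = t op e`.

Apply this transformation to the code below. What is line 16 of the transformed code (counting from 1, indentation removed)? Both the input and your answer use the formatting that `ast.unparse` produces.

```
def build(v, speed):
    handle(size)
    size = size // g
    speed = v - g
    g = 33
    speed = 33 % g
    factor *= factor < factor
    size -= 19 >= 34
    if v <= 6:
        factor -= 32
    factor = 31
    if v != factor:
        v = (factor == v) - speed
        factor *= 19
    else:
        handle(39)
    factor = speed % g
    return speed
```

Transformed code:
def build(v, speed):
    handle(size)
    size = size // 33
    speed = v - 33
    speed = 33 % 33
    factor = factor * (factor < factor)
    size = size - (19 >= 34)
    if v <= 6:
        factor = factor - 32
    factor = 31
    if v != factor:
        v = (factor == v) - speed
        factor = factor * 19
    else:
        handle(39)
    factor = speed % 33
    return speed

factor = speed % 33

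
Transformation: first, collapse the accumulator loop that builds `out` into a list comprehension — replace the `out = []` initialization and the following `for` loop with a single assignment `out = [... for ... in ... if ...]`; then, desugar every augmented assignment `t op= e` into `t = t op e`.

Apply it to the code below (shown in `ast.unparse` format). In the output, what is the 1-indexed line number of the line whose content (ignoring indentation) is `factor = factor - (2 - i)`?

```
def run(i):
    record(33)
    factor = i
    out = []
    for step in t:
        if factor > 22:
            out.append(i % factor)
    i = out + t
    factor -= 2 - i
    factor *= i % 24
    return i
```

6

Transformed code:
def run(i):
    record(33)
    factor = i
    out = [i % factor for step in t if factor > 22]
    i = out + t
    factor = factor - (2 - i)
    factor = factor * (i % 24)
    return i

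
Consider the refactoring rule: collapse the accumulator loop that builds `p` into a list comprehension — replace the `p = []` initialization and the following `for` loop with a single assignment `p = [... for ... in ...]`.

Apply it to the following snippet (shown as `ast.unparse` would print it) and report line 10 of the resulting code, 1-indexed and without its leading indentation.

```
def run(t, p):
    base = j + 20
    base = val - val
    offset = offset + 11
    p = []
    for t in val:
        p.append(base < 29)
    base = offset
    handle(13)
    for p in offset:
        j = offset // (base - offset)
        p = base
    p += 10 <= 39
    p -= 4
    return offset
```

p = base

Transformed code:
def run(t, p):
    base = j + 20
    base = val - val
    offset = offset + 11
    p = [base < 29 for t in val]
    base = offset
    handle(13)
    for p in offset:
        j = offset // (base - offset)
        p = base
    p += 10 <= 39
    p -= 4
    return offset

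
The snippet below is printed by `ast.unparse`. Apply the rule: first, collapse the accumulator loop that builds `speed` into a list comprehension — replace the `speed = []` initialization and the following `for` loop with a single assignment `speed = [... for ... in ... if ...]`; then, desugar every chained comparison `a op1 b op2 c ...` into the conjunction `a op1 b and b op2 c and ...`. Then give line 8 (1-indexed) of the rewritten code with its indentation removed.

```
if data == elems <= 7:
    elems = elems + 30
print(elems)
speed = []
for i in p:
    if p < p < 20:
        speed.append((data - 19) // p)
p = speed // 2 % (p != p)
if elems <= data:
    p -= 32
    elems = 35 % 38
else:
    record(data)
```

elems = 35 % 38

Transformed code:
if data == elems and elems <= 7:
    elems = elems + 30
print(elems)
speed = [(data - 19) // p for i in p if p < p and p < 20]
p = speed // 2 % (p != p)
if elems <= data:
    p -= 32
    elems = 35 % 38
else:
    record(data)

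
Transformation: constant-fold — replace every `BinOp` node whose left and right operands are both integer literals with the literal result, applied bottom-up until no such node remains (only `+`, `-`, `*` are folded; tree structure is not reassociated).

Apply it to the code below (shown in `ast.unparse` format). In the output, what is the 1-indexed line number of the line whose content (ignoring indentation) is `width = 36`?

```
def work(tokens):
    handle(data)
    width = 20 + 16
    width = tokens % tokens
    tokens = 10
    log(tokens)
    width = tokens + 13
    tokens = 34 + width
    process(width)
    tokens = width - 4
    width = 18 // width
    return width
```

3

Transformed code:
def work(tokens):
    handle(data)
    width = 36
    width = tokens % tokens
    tokens = 10
    log(tokens)
    width = tokens + 13
    tokens = 34 + width
    process(width)
    tokens = width - 4
    width = 18 // width
    return width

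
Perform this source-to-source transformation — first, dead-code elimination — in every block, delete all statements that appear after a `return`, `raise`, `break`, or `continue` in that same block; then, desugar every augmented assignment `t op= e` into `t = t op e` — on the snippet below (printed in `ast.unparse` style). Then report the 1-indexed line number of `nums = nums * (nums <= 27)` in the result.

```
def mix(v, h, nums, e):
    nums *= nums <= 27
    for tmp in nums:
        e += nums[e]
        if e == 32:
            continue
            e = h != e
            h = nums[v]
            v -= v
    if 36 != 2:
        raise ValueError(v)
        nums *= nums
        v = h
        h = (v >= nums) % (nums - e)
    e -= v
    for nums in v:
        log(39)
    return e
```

2

Transformed code:
def mix(v, h, nums, e):
    nums = nums * (nums <= 27)
    for tmp in nums:
        e = e + nums[e]
        if e == 32:
            continue
    if 36 != 2:
        raise ValueError(v)
    e = e - v
    for nums in v:
        log(39)
    return e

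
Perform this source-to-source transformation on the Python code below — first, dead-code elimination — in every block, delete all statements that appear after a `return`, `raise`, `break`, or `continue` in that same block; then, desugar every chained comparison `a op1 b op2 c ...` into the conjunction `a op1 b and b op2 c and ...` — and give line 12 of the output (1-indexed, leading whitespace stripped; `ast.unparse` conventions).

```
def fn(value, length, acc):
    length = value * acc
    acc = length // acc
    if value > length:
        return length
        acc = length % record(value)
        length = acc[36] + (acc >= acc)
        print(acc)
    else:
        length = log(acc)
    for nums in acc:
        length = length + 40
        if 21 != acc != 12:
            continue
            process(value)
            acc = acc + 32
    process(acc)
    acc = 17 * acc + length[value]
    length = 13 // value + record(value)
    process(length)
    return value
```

process(acc)

Transformed code:
def fn(value, length, acc):
    length = value * acc
    acc = length // acc
    if value > length:
        return length
    else:
        length = log(acc)
    for nums in acc:
        length = length + 40
        if 21 != acc and acc != 12:
            continue
    process(acc)
    acc = 17 * acc + length[value]
    length = 13 // value + record(value)
    process(length)
    return value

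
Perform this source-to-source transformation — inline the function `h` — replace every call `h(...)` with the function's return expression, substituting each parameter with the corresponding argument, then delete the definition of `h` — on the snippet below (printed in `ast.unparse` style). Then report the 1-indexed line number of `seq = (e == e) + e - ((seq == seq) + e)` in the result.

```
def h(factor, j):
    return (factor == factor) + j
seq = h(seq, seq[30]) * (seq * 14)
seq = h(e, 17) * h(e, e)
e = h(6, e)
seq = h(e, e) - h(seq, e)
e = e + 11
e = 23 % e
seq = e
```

Transformed code:
seq = ((seq == seq) + seq[30]) * (seq * 14)
seq = ((e == e) + 17) * ((e == e) + e)
e = (6 == 6) + e
seq = (e == e) + e - ((seq == seq) + e)
e = e + 11
e = 23 % e
seq = e

4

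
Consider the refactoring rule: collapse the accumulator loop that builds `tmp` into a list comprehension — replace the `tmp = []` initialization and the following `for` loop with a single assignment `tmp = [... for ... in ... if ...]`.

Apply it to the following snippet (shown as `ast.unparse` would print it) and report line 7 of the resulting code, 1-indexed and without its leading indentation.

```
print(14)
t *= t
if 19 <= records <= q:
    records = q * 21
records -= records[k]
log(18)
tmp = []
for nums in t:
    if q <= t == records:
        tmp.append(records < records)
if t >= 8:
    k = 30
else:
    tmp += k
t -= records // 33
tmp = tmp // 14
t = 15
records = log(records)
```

Transformed code:
print(14)
t *= t
if 19 <= records <= q:
    records = q * 21
records -= records[k]
log(18)
tmp = [records < records for nums in t if q <= t == records]
if t >= 8:
    k = 30
else:
    tmp += k
t -= records // 33
tmp = tmp // 14
t = 15
records = log(records)

tmp = [records < records for nums in t if q <= t == records]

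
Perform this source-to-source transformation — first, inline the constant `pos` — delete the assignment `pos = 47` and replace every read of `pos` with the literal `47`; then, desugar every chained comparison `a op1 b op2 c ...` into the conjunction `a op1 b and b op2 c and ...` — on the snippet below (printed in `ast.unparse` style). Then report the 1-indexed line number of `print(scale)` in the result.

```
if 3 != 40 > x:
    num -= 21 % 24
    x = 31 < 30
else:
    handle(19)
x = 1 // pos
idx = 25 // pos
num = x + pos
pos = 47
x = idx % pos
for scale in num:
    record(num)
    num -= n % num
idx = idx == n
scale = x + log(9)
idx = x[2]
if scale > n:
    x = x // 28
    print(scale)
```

18

Transformed code:
if 3 != 40 and 40 > x:
    num -= 21 % 24
    x = 31 < 30
else:
    handle(19)
x = 1 // 47
idx = 25 // 47
num = x + 47
x = idx % 47
for scale in num:
    record(num)
    num -= n % num
idx = idx == n
scale = x + log(9)
idx = x[2]
if scale > n:
    x = x // 28
    print(scale)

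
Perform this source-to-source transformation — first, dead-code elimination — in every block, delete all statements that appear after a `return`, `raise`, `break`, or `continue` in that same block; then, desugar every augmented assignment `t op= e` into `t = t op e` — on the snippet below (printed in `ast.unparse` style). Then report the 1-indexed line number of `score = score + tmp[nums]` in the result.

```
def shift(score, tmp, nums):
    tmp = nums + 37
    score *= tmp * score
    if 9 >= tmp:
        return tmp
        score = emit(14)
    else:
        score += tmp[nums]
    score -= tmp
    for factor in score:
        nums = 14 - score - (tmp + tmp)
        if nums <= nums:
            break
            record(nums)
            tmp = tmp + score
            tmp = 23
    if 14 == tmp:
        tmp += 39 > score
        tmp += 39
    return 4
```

7

Transformed code:
def shift(score, tmp, nums):
    tmp = nums + 37
    score = score * (tmp * score)
    if 9 >= tmp:
        return tmp
    else:
        score = score + tmp[nums]
    score = score - tmp
    for factor in score:
        nums = 14 - score - (tmp + tmp)
        if nums <= nums:
            break
    if 14 == tmp:
        tmp = tmp + (39 > score)
        tmp = tmp + 39
    return 4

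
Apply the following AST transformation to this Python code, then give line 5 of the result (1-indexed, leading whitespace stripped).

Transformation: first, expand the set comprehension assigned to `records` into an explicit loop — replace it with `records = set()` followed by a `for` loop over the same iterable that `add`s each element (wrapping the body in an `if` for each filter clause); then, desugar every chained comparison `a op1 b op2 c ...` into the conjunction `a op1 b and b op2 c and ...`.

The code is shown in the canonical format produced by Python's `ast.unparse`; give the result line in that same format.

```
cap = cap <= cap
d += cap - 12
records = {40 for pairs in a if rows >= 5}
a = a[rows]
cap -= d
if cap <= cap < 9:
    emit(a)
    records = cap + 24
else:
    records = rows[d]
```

Transformed code:
cap = cap <= cap
d += cap - 12
records = set()
for pairs in a:
    if rows >= 5:
        records.add(40)
a = a[rows]
cap -= d
if cap <= cap and cap < 9:
    emit(a)
    records = cap + 24
else:
    records = rows[d]

if rows >= 5:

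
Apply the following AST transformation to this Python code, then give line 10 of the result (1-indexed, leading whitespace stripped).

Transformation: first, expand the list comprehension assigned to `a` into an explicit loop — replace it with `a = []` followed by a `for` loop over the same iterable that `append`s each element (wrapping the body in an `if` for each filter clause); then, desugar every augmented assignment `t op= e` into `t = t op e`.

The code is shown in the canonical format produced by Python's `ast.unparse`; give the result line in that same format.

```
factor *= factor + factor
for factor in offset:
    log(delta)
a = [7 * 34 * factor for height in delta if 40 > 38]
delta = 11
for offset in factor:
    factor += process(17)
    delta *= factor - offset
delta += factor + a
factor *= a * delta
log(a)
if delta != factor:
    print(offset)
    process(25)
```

factor = factor + process(17)

Transformed code:
factor = factor * (factor + factor)
for factor in offset:
    log(delta)
a = []
for height in delta:
    if 40 > 38:
        a.append(7 * 34 * factor)
delta = 11
for offset in factor:
    factor = factor + process(17)
    delta = delta * (factor - offset)
delta = delta + (factor + a)
factor = factor * (a * delta)
log(a)
if delta != factor:
    print(offset)
    process(25)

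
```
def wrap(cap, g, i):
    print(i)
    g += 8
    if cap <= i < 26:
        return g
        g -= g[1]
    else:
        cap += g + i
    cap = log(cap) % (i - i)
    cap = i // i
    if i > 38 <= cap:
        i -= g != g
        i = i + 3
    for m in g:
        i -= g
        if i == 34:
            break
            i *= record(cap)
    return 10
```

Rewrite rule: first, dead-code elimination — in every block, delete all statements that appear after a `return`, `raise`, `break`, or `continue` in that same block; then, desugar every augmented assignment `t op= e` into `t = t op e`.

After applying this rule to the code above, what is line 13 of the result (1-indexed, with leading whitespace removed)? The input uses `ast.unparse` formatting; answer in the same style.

for m in g:

Transformed code:
def wrap(cap, g, i):
    print(i)
    g = g + 8
    if cap <= i < 26:
        return g
    else:
        cap = cap + (g + i)
    cap = log(cap) % (i - i)
    cap = i // i
    if i > 38 <= cap:
        i = i - (g != g)
        i = i + 3
    for m in g:
        i = i - g
        if i == 34:
            break
    return 10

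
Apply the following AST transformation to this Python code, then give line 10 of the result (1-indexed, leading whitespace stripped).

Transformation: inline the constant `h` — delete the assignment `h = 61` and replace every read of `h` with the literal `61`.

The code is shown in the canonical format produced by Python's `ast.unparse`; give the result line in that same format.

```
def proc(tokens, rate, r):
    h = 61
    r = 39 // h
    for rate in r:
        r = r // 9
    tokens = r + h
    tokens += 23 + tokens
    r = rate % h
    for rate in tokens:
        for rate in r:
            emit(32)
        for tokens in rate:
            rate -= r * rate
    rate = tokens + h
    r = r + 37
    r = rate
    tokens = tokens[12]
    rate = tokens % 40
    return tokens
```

emit(32)

Transformed code:
def proc(tokens, rate, r):
    r = 39 // 61
    for rate in r:
        r = r // 9
    tokens = r + 61
    tokens += 23 + tokens
    r = rate % 61
    for rate in tokens:
        for rate in r:
            emit(32)
        for tokens in rate:
            rate -= r * rate
    rate = tokens + 61
    r = r + 37
    r = rate
    tokens = tokens[12]
    rate = tokens % 40
    return tokens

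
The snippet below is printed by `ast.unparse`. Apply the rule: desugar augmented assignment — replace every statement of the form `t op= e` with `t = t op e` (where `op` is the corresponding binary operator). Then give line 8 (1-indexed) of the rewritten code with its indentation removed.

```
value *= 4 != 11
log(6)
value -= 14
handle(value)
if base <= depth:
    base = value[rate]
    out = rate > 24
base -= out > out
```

Transformed code:
value = value * (4 != 11)
log(6)
value = value - 14
handle(value)
if base <= depth:
    base = value[rate]
    out = rate > 24
base = base - (out > out)

base = base - (out > out)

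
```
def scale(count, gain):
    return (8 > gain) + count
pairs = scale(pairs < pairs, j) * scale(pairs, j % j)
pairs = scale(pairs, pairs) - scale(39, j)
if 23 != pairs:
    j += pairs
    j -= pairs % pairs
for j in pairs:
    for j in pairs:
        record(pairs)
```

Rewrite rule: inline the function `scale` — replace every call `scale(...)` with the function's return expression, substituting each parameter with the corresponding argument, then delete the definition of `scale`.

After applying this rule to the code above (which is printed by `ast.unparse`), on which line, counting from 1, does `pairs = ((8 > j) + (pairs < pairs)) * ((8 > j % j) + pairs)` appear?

Transformed code:
pairs = ((8 > j) + (pairs < pairs)) * ((8 > j % j) + pairs)
pairs = (8 > pairs) + pairs - ((8 > j) + 39)
if 23 != pairs:
    j += pairs
    j -= pairs % pairs
for j in pairs:
    for j in pairs:
        record(pairs)

1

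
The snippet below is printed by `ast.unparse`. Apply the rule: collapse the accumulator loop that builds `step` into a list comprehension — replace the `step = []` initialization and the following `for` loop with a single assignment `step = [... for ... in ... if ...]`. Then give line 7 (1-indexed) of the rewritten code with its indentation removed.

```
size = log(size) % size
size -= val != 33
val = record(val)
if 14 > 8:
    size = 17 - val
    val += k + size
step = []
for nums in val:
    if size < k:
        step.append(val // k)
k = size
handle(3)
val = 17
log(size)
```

Transformed code:
size = log(size) % size
size -= val != 33
val = record(val)
if 14 > 8:
    size = 17 - val
    val += k + size
step = [val // k for nums in val if size < k]
k = size
handle(3)
val = 17
log(size)

step = [val // k for nums in val if size < k]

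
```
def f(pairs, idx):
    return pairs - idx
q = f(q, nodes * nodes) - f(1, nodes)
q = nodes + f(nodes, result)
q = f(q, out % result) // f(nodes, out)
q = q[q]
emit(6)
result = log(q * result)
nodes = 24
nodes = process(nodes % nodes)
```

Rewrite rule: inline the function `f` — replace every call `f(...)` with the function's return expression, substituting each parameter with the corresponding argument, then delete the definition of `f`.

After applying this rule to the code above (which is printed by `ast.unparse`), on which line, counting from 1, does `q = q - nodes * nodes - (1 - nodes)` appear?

Transformed code:
q = q - nodes * nodes - (1 - nodes)
q = nodes + (nodes - result)
q = (q - out % result) // (nodes - out)
q = q[q]
emit(6)
result = log(q * result)
nodes = 24
nodes = process(nodes % nodes)

1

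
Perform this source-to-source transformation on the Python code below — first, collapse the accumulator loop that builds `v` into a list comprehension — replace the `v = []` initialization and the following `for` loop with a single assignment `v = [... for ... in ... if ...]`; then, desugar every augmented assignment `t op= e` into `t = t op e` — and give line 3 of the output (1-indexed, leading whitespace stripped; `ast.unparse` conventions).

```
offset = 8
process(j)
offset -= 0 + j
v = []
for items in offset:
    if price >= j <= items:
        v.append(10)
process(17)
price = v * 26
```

Transformed code:
offset = 8
process(j)
offset = offset - (0 + j)
v = [10 for items in offset if price >= j <= items]
process(17)
price = v * 26

offset = offset - (0 + j)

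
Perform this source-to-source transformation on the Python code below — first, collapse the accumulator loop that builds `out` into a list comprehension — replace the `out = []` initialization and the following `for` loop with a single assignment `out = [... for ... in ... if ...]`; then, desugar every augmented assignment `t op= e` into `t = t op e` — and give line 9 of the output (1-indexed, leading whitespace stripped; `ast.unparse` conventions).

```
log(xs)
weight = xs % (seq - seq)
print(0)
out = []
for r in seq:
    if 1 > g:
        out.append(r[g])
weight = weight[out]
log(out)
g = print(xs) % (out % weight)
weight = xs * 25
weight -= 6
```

Transformed code:
log(xs)
weight = xs % (seq - seq)
print(0)
out = [r[g] for r in seq if 1 > g]
weight = weight[out]
log(out)
g = print(xs) % (out % weight)
weight = xs * 25
weight = weight - 6

weight = weight - 6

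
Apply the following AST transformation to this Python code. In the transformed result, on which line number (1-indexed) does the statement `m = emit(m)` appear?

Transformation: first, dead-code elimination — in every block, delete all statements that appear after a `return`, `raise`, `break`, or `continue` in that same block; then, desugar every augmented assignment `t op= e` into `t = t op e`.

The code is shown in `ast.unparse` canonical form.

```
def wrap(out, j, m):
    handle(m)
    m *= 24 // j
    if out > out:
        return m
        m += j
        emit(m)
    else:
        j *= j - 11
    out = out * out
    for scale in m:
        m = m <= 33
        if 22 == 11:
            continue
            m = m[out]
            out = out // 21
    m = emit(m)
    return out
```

Transformed code:
def wrap(out, j, m):
    handle(m)
    m = m * (24 // j)
    if out > out:
        return m
    else:
        j = j * (j - 11)
    out = out * out
    for scale in m:
        m = m <= 33
        if 22 == 11:
            continue
    m = emit(m)
    return out

13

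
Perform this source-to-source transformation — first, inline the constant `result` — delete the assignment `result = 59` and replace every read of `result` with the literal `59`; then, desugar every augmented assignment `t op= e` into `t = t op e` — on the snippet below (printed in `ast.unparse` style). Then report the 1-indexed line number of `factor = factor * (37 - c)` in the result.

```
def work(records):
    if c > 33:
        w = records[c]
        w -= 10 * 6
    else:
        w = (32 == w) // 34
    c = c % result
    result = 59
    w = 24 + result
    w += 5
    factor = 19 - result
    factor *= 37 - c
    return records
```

Transformed code:
def work(records):
    if c > 33:
        w = records[c]
        w = w - 10 * 6
    else:
        w = (32 == w) // 34
    c = c % 59
    w = 24 + 59
    w = w + 5
    factor = 19 - 59
    factor = factor * (37 - c)
    return records

11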